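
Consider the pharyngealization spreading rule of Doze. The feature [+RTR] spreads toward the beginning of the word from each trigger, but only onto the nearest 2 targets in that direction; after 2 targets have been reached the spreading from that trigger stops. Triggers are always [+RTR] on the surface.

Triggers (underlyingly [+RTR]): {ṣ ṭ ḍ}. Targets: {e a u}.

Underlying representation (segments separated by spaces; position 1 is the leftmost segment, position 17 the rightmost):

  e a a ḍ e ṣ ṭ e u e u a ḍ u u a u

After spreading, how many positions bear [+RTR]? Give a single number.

From /ḍ/ at 4 leftward: 3 /a/ → [+RTR]; 2 /a/ → [+RTR]; bound reached.
From /ṣ/ at 6 leftward: 5 /e/ → [+RTR]; 4 /ḍ/ is itself a trigger — this domain ends here.
From /ṭ/ at 7 leftward: 6 /ṣ/ is itself a trigger — this domain ends here.
From /ḍ/ at 13 leftward: 12 /a/ → [+RTR]; 11 /u/ → [+RTR]; bound reached.
Targets with no active source: positions 1 8 9 10 14 15 16 17 stay [-emphatic].
[+RTR] positions on the surface: 2 3 4 5 6 7 11 12 13.

9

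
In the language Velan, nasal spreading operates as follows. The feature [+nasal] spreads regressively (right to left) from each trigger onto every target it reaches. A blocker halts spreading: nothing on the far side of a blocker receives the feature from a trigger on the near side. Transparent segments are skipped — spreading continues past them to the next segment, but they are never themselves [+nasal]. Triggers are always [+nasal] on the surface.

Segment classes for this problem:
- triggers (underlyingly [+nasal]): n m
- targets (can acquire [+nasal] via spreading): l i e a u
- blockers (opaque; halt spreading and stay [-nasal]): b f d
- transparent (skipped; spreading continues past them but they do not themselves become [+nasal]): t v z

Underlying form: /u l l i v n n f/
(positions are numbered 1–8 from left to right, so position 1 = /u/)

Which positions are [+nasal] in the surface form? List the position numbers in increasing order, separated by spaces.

From /n/ at 6 leftward: 5 /v/ transparent; 4 /i/ → [+nasal]; 3 /l/ → [+nasal]; 2 /l/ → [+nasal]; 1 /u/ → [+nasal]; word edge.
From /n/ at 7 leftward: 6 /n/ is itself a trigger — this domain ends here.

1 2 3 4 6 7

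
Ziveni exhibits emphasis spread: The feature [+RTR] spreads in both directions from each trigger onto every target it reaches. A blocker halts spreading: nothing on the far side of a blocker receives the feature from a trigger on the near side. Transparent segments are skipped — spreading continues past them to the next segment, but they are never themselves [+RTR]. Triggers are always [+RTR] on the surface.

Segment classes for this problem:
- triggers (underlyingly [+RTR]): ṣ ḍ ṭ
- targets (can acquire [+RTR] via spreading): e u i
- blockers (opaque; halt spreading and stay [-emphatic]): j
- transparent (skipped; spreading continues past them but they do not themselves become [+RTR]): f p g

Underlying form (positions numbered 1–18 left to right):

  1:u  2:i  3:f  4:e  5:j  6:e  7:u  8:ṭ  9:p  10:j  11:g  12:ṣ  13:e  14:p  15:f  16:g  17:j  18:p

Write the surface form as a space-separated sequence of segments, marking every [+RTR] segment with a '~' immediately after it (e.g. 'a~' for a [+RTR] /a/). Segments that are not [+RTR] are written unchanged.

From /ṭ/ at 8 rightward: 9 /p/ transparent; 10 /j/ blocks.
From /ṭ/ at 8 leftward: 7 /u/ → [+RTR]; 6 /e/ → [+RTR]; 5 /j/ blocks.
From /ṣ/ at 12 rightward: 13 /e/ → [+RTR]; 14 /p/ transparent; 15 /f/ transparent; 16 /g/ transparent; 17 /j/ blocks.
From /ṣ/ at 12 leftward: 11 /g/ transparent; 10 /j/ blocks.
Targets with no active source: positions 1 2 4 stay [-emphatic].
[+RTR] positions on the surface: 6 7 8 12 13.

u i f e j e~ u~ ṭ~ p j g ṣ~ e~ p f g j p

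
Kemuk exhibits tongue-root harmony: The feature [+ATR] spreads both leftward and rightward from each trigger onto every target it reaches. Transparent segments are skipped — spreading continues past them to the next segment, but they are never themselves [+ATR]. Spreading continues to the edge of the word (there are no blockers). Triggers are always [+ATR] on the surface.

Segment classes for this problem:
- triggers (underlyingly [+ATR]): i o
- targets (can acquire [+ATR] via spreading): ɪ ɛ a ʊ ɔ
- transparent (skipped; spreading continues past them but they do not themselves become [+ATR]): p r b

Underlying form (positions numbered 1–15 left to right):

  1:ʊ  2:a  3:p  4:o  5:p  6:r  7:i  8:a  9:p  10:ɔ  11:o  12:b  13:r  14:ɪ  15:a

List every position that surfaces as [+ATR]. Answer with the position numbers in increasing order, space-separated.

From /o/ at 4 rightward: 5 /p/ transparent; 6 /r/ transparent; 7 /i/ is itself a trigger — this domain ends here.
From /o/ at 4 leftward: 3 /p/ transparent; 2 /a/ → [+ATR]; 1 /ʊ/ → [+ATR]; word edge.
From /i/ at 7 rightward: 8 /a/ → [+ATR]; 9 /p/ transparent; 10 /ɔ/ → [+ATR]; 11 /o/ is itself a trigger — this domain ends here.
From /i/ at 7 leftward: 6 /r/ transparent; 5 /p/ transparent; 4 /o/ is itself a trigger — this domain ends here.
From /o/ at 11 rightward: 12 /b/ transparent; 13 /r/ transparent; 14 /ɪ/ → [+ATR]; 15 /a/ → [+ATR]; word edge.
From /o/ at 11 leftward: 10 /ɔ/ → [+ATR]; 9 /p/ transparent; 8 /a/ → [+ATR]; 7 /i/ is itself a trigger — this domain ends here.

1 2 4 7 8 10 11 14 15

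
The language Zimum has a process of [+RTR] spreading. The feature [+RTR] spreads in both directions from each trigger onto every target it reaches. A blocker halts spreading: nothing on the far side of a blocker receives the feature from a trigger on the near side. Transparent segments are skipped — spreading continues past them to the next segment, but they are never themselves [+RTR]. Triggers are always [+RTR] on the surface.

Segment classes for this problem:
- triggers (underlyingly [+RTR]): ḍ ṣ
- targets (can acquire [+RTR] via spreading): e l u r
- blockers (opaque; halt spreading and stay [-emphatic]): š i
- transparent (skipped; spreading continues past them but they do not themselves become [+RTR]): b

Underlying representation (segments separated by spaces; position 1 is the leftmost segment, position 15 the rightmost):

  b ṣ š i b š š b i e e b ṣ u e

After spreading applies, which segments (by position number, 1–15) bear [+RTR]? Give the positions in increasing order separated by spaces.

2 10 11 13 14 15

From /ṣ/ at 2 rightward: 3 /š/ blocks.
From /ṣ/ at 2 leftward: 1 /b/ transparent; word edge.
From /ṣ/ at 13 rightward: 14 /u/ → [+RTR]; 15 /e/ → [+RTR]; word edge.
From /ṣ/ at 13 leftward: 12 /b/ transparent; 11 /e/ → [+RTR]; 10 /e/ → [+RTR]; 9 /i/ blocks.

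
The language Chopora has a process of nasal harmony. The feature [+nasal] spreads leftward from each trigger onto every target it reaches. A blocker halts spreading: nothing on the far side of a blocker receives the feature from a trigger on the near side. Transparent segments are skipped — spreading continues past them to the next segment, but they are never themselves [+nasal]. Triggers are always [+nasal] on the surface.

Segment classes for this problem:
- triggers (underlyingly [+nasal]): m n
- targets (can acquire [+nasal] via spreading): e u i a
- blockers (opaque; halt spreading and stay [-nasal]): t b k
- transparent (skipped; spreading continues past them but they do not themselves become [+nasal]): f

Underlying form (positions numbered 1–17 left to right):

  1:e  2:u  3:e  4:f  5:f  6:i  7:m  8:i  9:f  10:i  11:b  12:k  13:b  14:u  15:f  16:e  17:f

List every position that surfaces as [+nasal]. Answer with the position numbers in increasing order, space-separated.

1 2 3 6 7

From /m/ at 7 leftward: 6 /i/ → [+nasal]; 5 /f/ transparent; 4 /f/ transparent; 3 /e/ → [+nasal]; 2 /u/ → [+nasal]; 1 /e/ → [+nasal]; word edge.
Targets with no active source: positions 8 10 14 16 stay [-nasal].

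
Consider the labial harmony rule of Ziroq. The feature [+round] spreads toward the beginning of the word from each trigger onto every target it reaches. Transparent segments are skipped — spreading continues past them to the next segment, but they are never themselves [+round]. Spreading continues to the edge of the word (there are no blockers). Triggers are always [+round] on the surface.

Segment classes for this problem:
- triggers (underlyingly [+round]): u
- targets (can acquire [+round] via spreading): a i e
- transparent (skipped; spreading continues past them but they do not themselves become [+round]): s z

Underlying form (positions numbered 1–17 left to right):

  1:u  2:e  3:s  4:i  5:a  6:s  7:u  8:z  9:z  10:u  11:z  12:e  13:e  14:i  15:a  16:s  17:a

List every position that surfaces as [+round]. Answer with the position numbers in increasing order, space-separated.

From /u/ at 1 leftward: word edge.
From /u/ at 7 leftward: 6 /s/ transparent; 5 /a/ → [+round]; 4 /i/ → [+round]; 3 /s/ transparent; 2 /e/ → [+round]; 1 /u/ is itself a trigger — this domain ends here.
From /u/ at 10 leftward: 9 /z/ transparent; 8 /z/ transparent; 7 /u/ is itself a trigger — this domain ends here.
Targets with no active source: positions 12 13 14 15 17 stay [-round].

1 2 4 5 7 10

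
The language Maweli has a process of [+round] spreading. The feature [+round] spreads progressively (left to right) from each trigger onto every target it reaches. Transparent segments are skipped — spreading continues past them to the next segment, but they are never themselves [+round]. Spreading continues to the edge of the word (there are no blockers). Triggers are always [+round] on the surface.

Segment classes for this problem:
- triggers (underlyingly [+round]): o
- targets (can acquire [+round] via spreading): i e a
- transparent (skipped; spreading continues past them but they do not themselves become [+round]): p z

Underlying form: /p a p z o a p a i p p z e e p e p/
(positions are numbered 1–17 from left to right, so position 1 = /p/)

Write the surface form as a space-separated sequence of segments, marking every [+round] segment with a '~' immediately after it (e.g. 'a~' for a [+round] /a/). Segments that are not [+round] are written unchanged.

p a p z o~ a~ p a~ i~ p p z e~ e~ p e~ p

From /o/ at 5 rightward: 6 /a/ → [+round]; 7 /p/ transparent; 8 /a/ → [+round]; 9 /i/ → [+round]; 10 /p/ transparent; 11 /p/ transparent; 12 /z/ transparent; 13 /e/ → [+round]; 14 /e/ → [+round]; 15 /p/ transparent; 16 /e/ → [+round]; 17 /p/ transparent; word edge.
Target with no active source: position 2 stays [-round].
[+round] positions on the surface: 5 6 8 9 13 14 16.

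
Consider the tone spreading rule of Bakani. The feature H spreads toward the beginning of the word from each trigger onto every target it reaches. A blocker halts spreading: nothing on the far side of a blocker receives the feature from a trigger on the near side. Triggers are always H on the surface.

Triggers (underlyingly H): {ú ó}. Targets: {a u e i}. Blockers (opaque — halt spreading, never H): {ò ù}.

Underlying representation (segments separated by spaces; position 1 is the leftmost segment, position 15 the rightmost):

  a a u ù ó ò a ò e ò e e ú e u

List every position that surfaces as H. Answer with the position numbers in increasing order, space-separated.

5 11 12 13

From /ó/ at 5 leftward: 4 /ù/ blocks.
From /ú/ at 13 leftward: 12 /e/ → H; 11 /e/ → H; 10 /ò/ blocks.
Targets with no active source: positions 1 2 3 7 9 14 15 stay [-high tone].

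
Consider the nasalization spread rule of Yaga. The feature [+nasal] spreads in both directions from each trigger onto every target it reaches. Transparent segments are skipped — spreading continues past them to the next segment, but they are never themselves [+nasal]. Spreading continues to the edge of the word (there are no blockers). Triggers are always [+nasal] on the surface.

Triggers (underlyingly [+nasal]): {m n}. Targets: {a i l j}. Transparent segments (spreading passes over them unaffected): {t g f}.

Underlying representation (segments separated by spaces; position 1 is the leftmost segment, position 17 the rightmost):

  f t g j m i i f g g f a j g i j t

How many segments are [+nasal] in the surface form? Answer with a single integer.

From /m/ at 5 rightward: 6 /i/ → [+nasal]; 7 /i/ → [+nasal]; 8 /f/ transparent; 9 /g/ transparent; 10 /g/ transparent; 11 /f/ transparent; 12 /a/ → [+nasal]; 13 /j/ → [+nasal]; 14 /g/ transparent; 15 /i/ → [+nasal]; 16 /j/ → [+nasal]; 17 /t/ transparent; word edge.
From /m/ at 5 leftward: 4 /j/ → [+nasal]; 3 /g/ transparent; 2 /t/ transparent; 1 /f/ transparent; word edge.
[+nasal] positions on the surface: 4 5 6 7 12 13 15 16.

8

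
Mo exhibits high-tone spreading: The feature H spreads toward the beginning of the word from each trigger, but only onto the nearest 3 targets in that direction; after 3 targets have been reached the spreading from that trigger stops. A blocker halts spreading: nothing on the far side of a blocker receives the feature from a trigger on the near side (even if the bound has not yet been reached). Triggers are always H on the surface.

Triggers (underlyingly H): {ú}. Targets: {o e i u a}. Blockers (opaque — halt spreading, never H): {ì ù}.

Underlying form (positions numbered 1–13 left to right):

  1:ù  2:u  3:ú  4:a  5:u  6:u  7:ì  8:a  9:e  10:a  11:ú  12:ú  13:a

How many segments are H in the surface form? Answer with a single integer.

From /ú/ at 3 leftward: 2 /u/ → H; 1 /ù/ blocks.
From /ú/ at 11 leftward: 10 /a/ → H; 9 /e/ → H; 8 /a/ → H; bound reached.
From /ú/ at 12 leftward: 11 /ú/ is itself a trigger — this domain ends here.
Targets with no active source: positions 4 5 6 13 stay [-high tone].
H positions on the surface: 2 3 8 9 10 11 12.

7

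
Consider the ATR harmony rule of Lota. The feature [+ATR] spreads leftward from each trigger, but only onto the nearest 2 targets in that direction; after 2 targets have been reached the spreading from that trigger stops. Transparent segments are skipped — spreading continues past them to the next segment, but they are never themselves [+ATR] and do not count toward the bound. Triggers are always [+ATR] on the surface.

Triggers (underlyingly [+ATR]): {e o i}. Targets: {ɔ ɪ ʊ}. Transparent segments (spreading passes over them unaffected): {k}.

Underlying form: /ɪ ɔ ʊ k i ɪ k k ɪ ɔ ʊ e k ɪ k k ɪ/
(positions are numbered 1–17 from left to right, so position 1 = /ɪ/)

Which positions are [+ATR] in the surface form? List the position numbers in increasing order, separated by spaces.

2 3 5 10 11 12

From /i/ at 5 leftward: 4 /k/ transparent; 3 /ʊ/ → [+ATR]; 2 /ɔ/ → [+ATR]; bound reached.
From /e/ at 12 leftward: 11 /ʊ/ → [+ATR]; 10 /ɔ/ → [+ATR]; bound reached.
Targets with no active source: positions 1 6 9 14 17 stay [-ATR].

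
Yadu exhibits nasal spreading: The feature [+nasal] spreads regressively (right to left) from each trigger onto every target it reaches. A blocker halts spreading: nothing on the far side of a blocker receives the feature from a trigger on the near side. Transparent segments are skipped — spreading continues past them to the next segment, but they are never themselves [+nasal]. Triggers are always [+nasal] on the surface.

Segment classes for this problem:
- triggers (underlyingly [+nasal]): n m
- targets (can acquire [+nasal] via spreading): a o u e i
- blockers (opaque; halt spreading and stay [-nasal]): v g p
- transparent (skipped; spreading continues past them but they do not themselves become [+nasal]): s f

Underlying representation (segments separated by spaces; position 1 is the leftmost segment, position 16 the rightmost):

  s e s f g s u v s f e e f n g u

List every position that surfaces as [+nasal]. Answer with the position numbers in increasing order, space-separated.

11 12 14

From /n/ at 14 leftward: 13 /f/ transparent; 12 /e/ → [+nasal]; 11 /e/ → [+nasal]; 10 /f/ transparent; 9 /s/ transparent; 8 /v/ blocks.
Targets with no active source: positions 2 7 16 stay [-nasal].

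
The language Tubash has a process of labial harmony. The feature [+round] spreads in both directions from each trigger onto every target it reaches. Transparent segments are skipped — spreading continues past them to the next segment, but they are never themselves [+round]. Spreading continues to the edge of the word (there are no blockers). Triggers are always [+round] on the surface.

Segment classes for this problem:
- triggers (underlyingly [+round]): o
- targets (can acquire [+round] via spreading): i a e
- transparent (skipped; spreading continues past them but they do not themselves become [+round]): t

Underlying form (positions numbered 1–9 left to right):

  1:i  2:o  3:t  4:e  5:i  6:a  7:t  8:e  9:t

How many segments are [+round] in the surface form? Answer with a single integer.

From /o/ at 2 rightward: 3 /t/ transparent; 4 /e/ → [+round]; 5 /i/ → [+round]; 6 /a/ → [+round]; 7 /t/ transparent; 8 /e/ → [+round]; 9 /t/ transparent; word edge.
From /o/ at 2 leftward: 1 /i/ → [+round]; word edge.
[+round] positions on the surface: 1 2 4 5 6 8.

6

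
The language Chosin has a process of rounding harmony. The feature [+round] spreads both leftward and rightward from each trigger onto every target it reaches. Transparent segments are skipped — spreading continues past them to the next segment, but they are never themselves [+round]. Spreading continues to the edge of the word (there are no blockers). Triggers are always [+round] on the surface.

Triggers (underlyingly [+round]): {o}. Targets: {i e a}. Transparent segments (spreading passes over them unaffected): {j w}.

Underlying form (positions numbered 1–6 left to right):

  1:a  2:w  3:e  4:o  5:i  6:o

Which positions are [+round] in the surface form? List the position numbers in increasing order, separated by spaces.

1 3 4 5 6

From /o/ at 4 rightward: 5 /i/ → [+round]; 6 /o/ is itself a trigger — this domain ends here.
From /o/ at 4 leftward: 3 /e/ → [+round]; 2 /w/ transparent; 1 /a/ → [+round]; word edge.
From /o/ at 6 rightward: word edge.
From /o/ at 6 leftward: 5 /i/ → [+round]; 4 /o/ is itself a trigger — this domain ends here.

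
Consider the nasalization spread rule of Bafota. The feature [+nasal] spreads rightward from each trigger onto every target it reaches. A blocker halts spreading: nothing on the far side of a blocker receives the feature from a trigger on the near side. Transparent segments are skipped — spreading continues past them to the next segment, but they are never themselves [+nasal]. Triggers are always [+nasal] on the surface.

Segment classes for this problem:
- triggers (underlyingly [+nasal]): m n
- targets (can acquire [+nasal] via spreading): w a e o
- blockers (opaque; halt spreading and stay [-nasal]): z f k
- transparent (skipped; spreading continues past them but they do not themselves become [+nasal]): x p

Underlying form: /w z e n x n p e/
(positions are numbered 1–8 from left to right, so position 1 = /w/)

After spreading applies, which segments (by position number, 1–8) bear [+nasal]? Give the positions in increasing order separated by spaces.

4 6 8

From /n/ at 4 rightward: 5 /x/ transparent; 6 /n/ is itself a trigger — this domain ends here.
From /n/ at 6 rightward: 7 /p/ transparent; 8 /e/ → [+nasal]; word edge.
Targets with no active source: positions 1 3 stay [-nasal].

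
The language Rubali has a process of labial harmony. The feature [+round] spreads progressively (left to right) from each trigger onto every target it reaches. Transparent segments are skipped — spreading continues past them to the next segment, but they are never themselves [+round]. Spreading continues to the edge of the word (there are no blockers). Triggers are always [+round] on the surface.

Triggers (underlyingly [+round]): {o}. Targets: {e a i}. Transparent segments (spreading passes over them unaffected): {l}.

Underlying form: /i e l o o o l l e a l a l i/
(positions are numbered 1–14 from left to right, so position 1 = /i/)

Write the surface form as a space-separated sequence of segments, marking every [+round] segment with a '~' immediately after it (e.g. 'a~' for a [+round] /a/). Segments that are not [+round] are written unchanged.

i e l o~ o~ o~ l l e~ a~ l a~ l i~

From /o/ at 4 rightward: 5 /o/ is itself a trigger — this domain ends here.
From /o/ at 5 rightward: 6 /o/ is itself a trigger — this domain ends here.
From /o/ at 6 rightward: 7 /l/ transparent; 8 /l/ transparent; 9 /e/ → [+round]; 10 /a/ → [+round]; 11 /l/ transparent; 12 /a/ → [+round]; 13 /l/ transparent; 14 /i/ → [+round]; word edge.
Targets with no active source: positions 1 2 stay [-round].
[+round] positions on the surface: 4 5 6 9 10 12 14.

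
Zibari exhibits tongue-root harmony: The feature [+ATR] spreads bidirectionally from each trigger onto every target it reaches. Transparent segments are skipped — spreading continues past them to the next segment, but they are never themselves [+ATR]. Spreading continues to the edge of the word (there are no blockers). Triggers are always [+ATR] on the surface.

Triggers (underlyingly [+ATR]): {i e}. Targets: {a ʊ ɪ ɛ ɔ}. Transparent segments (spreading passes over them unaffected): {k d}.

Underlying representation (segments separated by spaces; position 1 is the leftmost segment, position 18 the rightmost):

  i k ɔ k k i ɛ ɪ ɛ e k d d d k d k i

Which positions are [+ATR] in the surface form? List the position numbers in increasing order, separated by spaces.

1 3 6 7 8 9 10 18

From /i/ at 1 rightward: 2 /k/ transparent; 3 /ɔ/ → [+ATR]; 4 /k/ transparent; 5 /k/ transparent; 6 /i/ is itself a trigger — this domain ends here.
From /i/ at 1 leftward: word edge.
From /i/ at 6 rightward: 7 /ɛ/ → [+ATR]; 8 /ɪ/ → [+ATR]; 9 /ɛ/ → [+ATR]; 10 /e/ is itself a trigger — this domain ends here.
From /i/ at 6 leftward: 5 /k/ transparent; 4 /k/ transparent; 3 /ɔ/ → [+ATR]; 2 /k/ transparent; 1 /i/ is itself a trigger — this domain ends here.
From /e/ at 10 rightward: 11 /k/ transparent; 12 /d/ transparent; 13 /d/ transparent; 14 /d/ transparent; 15 /k/ transparent; 16 /d/ transparent; 17 /k/ transparent; 18 /i/ is itself a trigger — this domain ends here.
From /e/ at 10 leftward: 9 /ɛ/ → [+ATR]; 8 /ɪ/ → [+ATR]; 7 /ɛ/ → [+ATR]; 6 /i/ is itself a trigger — this domain ends here.
From /i/ at 18 rightward: word edge.
From /i/ at 18 leftward: 17 /k/ transparent; 16 /d/ transparent; 15 /k/ transparent; 14 /d/ transparent; 13 /d/ transparent; 12 /d/ transparent; 11 /k/ transparent; 10 /e/ is itself a trigger — this domain ends here.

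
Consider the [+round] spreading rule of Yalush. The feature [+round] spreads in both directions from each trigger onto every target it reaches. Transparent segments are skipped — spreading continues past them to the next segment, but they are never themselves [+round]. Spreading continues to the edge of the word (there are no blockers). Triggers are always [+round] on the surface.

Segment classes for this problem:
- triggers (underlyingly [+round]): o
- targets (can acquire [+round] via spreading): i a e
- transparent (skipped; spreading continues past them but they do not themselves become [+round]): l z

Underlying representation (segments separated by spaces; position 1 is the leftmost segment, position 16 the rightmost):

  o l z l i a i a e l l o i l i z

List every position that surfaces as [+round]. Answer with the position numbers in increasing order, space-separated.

From /o/ at 1 rightward: 2 /l/ transparent; 3 /z/ transparent; 4 /l/ transparent; 5 /i/ → [+round]; 6 /a/ → [+round]; 7 /i/ → [+round]; 8 /a/ → [+round]; 9 /e/ → [+round]; 10 /l/ transparent; 11 /l/ transparent; 12 /o/ is itself a trigger — this domain ends here.
From /o/ at 1 leftward: word edge.
From /o/ at 12 rightward: 13 /i/ → [+round]; 14 /l/ transparent; 15 /i/ → [+round]; 16 /z/ transparent; word edge.
From /o/ at 12 leftward: 11 /l/ transparent; 10 /l/ transparent; 9 /e/ → [+round]; 8 /a/ → [+round]; 7 /i/ → [+round]; 6 /a/ → [+round]; 5 /i/ → [+round]; 4 /l/ transparent; 3 /z/ transparent; 2 /l/ transparent; 1 /o/ is itself a trigger — this domain ends here.

1 5 6 7 8 9 12 13 15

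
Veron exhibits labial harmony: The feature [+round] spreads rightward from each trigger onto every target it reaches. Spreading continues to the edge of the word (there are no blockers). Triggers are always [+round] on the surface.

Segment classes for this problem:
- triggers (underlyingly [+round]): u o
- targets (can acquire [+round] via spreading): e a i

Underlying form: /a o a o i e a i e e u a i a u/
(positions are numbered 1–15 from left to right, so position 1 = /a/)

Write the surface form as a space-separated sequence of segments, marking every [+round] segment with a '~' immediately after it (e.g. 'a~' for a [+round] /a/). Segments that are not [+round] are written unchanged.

From /o/ at 2 rightward: 3 /a/ → [+round]; 4 /o/ is itself a trigger — this domain ends here.
From /o/ at 4 rightward: 5 /i/ → [+round]; 6 /e/ → [+round]; 7 /a/ → [+round]; 8 /i/ → [+round]; 9 /e/ → [+round]; 10 /e/ → [+round]; 11 /u/ is itself a trigger — this domain ends here.
From /u/ at 11 rightward: 12 /a/ → [+round]; 13 /i/ → [+round]; 14 /a/ → [+round]; 15 /u/ is itself a trigger — this domain ends here.
From /u/ at 15 rightward: word edge.
Target with no active source: position 1 stays [-round].
[+round] positions on the surface: 2 3 4 5 6 7 8 9 10 11 12 13 14 15.

a o~ a~ o~ i~ e~ a~ i~ e~ e~ u~ a~ i~ a~ u~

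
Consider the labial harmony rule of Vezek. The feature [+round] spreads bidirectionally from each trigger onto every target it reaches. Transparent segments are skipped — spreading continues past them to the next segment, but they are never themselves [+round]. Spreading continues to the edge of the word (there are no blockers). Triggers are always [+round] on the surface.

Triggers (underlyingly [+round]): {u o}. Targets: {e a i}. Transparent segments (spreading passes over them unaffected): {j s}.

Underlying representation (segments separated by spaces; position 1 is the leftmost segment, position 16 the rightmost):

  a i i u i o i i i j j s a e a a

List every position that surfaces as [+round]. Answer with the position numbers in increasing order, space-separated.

From /u/ at 4 rightward: 5 /i/ → [+round]; 6 /o/ is itself a trigger — this domain ends here.
From /u/ at 4 leftward: 3 /i/ → [+round]; 2 /i/ → [+round]; 1 /a/ → [+round]; word edge.
From /o/ at 6 rightward: 7 /i/ → [+round]; 8 /i/ → [+round]; 9 /i/ → [+round]; 10 /j/ transparent; 11 /j/ transparent; 12 /s/ transparent; 13 /a/ → [+round]; 14 /e/ → [+round]; 15 /a/ → [+round]; 16 /a/ → [+round]; word edge.
From /o/ at 6 leftward: 5 /i/ → [+round]; 4 /u/ is itself a trigger — this domain ends here.

1 2 3 4 5 6 7 8 9 13 14 15 16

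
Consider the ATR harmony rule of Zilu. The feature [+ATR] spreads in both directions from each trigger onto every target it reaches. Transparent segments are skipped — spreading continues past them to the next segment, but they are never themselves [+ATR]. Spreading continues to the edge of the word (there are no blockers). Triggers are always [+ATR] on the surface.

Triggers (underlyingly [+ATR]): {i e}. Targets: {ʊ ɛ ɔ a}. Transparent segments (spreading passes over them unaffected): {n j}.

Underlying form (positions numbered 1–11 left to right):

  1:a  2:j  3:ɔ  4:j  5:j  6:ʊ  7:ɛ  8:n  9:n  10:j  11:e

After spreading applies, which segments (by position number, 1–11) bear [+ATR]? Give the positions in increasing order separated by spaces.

From /e/ at 11 rightward: word edge.
From /e/ at 11 leftward: 10 /j/ transparent; 9 /n/ transparent; 8 /n/ transparent; 7 /ɛ/ → [+ATR]; 6 /ʊ/ → [+ATR]; 5 /j/ transparent; 4 /j/ transparent; 3 /ɔ/ → [+ATR]; 2 /j/ transparent; 1 /a/ → [+ATR]; word edge.

1 3 6 7 11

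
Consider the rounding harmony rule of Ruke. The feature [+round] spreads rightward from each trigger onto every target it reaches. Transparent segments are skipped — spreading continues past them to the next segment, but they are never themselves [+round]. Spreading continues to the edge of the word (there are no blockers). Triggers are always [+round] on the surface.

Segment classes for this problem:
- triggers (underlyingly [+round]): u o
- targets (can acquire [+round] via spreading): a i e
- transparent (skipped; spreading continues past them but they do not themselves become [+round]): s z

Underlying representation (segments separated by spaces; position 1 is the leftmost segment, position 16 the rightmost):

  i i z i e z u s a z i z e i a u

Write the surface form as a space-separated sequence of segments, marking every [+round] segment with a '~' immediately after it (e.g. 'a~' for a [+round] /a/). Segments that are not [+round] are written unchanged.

From /u/ at 7 rightward: 8 /s/ transparent; 9 /a/ → [+round]; 10 /z/ transparent; 11 /i/ → [+round]; 12 /z/ transparent; 13 /e/ → [+round]; 14 /i/ → [+round]; 15 /a/ → [+round]; 16 /u/ is itself a trigger — this domain ends here.
From /u/ at 16 rightward: word edge.
Targets with no active source: positions 1 2 4 5 stay [-round].
[+round] positions on the surface: 7 9 11 13 14 15 16.

i i z i e z u~ s a~ z i~ z e~ i~ a~ u~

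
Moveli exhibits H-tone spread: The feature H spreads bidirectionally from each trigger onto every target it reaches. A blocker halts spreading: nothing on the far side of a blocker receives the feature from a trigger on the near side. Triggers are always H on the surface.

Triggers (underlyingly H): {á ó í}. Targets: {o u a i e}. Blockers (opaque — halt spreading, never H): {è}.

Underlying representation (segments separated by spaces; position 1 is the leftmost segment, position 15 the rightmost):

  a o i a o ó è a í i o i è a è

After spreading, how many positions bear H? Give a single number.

From /ó/ at 6 rightward: 7 /è/ blocks.
From /ó/ at 6 leftward: 5 /o/ → H; 4 /a/ → H; 3 /i/ → H; 2 /o/ → H; 1 /a/ → H; word edge.
From /í/ at 9 rightward: 10 /i/ → H; 11 /o/ → H; 12 /i/ → H; 13 /è/ blocks.
From /í/ at 9 leftward: 8 /a/ → H; 7 /è/ blocks.
Target with no active source: position 14 stays [-high tone].
H positions on the surface: 1 2 3 4 5 6 8 9 10 11 12.

11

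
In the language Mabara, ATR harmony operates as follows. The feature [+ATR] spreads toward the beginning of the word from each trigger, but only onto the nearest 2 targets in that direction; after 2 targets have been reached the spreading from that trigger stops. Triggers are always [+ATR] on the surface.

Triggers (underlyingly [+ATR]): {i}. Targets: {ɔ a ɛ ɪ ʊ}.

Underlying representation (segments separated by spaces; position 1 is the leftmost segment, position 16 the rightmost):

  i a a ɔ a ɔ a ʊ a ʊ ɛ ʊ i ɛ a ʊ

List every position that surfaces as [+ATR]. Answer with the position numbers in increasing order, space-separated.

From /i/ at 1 leftward: word edge.
From /i/ at 13 leftward: 12 /ʊ/ → [+ATR]; 11 /ɛ/ → [+ATR]; bound reached.
Targets with no active source: positions 2 3 4 5 6 7 8 9 10 14 15 16 stay [-ATR].

1 11 12 13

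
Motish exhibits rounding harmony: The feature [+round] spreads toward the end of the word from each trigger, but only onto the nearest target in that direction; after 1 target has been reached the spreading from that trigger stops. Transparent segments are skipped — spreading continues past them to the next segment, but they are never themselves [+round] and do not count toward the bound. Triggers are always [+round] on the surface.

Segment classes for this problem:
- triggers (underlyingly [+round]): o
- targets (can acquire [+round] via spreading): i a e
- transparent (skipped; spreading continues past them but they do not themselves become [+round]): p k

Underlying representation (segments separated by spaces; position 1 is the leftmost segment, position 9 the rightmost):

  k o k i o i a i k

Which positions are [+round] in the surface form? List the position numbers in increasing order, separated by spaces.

2 4 5 6

From /o/ at 2 rightward: 3 /k/ transparent; 4 /i/ → [+round]; bound reached.
From /o/ at 5 rightward: 6 /i/ → [+round]; bound reached.
Targets with no active source: positions 7 8 stay [-round].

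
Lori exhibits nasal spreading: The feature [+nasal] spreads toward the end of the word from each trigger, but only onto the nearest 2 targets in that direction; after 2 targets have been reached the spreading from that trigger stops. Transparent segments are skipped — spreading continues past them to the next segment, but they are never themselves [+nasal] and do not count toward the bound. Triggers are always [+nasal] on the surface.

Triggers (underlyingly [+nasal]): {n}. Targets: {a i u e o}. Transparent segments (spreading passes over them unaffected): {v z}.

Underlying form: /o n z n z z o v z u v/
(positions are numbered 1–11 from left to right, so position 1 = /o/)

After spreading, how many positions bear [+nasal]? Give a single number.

4

From /n/ at 2 rightward: 3 /z/ transparent; 4 /n/ is itself a trigger — this domain ends here.
From /n/ at 4 rightward: 5 /z/ transparent; 6 /z/ transparent; 7 /o/ → [+nasal]; 8 /v/ transparent; 9 /z/ transparent; 10 /u/ → [+nasal]; bound reached.
Target with no active source: position 1 stays [-nasal].
[+nasal] positions on the surface: 2 4 7 10.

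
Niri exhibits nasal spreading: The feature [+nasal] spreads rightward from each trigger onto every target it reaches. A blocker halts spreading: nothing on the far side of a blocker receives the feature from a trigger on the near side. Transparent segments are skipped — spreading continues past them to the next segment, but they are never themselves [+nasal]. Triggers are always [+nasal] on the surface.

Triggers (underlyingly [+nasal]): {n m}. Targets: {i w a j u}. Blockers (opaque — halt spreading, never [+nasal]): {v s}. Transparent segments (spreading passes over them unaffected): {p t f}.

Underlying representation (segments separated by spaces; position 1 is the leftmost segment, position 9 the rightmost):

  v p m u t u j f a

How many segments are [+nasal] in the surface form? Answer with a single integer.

5

From /m/ at 3 rightward: 4 /u/ → [+nasal]; 5 /t/ transparent; 6 /u/ → [+nasal]; 7 /j/ → [+nasal]; 8 /f/ transparent; 9 /a/ → [+nasal]; word edge.
[+nasal] positions on the surface: 3 4 6 7 9.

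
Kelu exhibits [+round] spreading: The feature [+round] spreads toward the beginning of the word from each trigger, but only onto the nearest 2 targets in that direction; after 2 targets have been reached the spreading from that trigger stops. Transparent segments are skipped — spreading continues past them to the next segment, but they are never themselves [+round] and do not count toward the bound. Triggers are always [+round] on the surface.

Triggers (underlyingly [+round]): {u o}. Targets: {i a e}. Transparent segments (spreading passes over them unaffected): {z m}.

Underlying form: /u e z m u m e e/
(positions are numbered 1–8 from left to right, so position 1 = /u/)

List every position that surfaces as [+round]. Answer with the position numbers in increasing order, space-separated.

1 2 5

From /u/ at 1 leftward: word edge.
From /u/ at 5 leftward: 4 /m/ transparent; 3 /z/ transparent; 2 /e/ → [+round]; 1 /u/ is itself a trigger — this domain ends here.
Targets with no active source: positions 7 8 stay [-round].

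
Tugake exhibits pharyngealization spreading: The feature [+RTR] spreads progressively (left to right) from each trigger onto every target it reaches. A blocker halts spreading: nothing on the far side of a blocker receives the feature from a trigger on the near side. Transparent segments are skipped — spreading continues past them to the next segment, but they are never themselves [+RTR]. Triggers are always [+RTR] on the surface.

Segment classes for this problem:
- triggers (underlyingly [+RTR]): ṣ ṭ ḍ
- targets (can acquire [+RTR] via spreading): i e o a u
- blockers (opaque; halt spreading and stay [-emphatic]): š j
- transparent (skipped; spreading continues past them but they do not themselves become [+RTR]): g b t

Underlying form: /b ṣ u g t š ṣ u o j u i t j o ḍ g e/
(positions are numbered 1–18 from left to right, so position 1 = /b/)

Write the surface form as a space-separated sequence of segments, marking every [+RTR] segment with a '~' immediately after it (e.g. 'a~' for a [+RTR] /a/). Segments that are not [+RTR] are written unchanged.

From /ṣ/ at 2 rightward: 3 /u/ → [+RTR]; 4 /g/ transparent; 5 /t/ transparent; 6 /š/ blocks.
From /ṣ/ at 7 rightward: 8 /u/ → [+RTR]; 9 /o/ → [+RTR]; 10 /j/ blocks.
From /ḍ/ at 16 rightward: 17 /g/ transparent; 18 /e/ → [+RTR]; word edge.
Targets with no active source: positions 11 12 15 stay [-emphatic].
[+RTR] positions on the surface: 2 3 7 8 9 16 18.

b ṣ~ u~ g t š ṣ~ u~ o~ j u i t j o ḍ~ g e~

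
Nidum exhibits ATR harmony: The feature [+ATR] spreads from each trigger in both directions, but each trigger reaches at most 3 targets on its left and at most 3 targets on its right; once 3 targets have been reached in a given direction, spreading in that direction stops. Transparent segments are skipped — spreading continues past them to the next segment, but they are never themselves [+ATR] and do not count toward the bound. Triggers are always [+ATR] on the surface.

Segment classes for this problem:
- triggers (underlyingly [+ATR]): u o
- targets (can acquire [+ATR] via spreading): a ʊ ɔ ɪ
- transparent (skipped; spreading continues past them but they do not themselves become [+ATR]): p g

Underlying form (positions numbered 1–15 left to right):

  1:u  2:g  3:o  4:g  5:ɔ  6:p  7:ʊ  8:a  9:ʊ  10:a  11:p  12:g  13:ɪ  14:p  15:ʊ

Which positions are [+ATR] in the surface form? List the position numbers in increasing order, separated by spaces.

From /u/ at 1 rightward: 2 /g/ transparent; 3 /o/ is itself a trigger — this domain ends here.
From /u/ at 1 leftward: word edge.
From /o/ at 3 rightward: 4 /g/ transparent; 5 /ɔ/ → [+ATR]; 6 /p/ transparent; 7 /ʊ/ → [+ATR]; 8 /a/ → [+ATR]; bound reached.
From /o/ at 3 leftward: 2 /g/ transparent; 1 /u/ is itself a trigger — this domain ends here.
Targets with no active source: positions 9 10 13 15 stay [-ATR].

1 3 5 7 8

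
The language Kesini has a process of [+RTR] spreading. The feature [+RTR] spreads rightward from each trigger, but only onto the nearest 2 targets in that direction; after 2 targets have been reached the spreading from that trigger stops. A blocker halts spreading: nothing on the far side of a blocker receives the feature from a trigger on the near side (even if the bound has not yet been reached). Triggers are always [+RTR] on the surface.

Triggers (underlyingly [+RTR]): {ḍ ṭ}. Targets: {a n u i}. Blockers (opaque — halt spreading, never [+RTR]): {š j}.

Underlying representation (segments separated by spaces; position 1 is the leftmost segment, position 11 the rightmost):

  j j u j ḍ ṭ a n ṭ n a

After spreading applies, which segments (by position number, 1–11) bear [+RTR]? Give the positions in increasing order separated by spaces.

5 6 7 8 9 10 11

From /ḍ/ at 5 rightward: 6 /ṭ/ is itself a trigger — this domain ends here.
From /ṭ/ at 6 rightward: 7 /a/ → [+RTR]; 8 /n/ → [+RTR]; bound reached.
From /ṭ/ at 9 rightward: 10 /n/ → [+RTR]; 11 /a/ → [+RTR]; bound reached.
Target with no active source: position 3 stays [-emphatic].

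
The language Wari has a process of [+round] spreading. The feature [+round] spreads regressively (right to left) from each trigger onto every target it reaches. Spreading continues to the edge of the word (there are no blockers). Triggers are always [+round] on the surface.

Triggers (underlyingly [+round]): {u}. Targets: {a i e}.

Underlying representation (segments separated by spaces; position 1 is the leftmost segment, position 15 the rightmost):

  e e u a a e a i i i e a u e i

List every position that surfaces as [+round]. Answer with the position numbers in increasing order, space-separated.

1 2 3 4 5 6 7 8 9 10 11 12 13

From /u/ at 3 leftward: 2 /e/ → [+round]; 1 /e/ → [+round]; word edge.
From /u/ at 13 leftward: 12 /a/ → [+round]; 11 /e/ → [+round]; 10 /i/ → [+round]; 9 /i/ → [+round]; 8 /i/ → [+round]; 7 /a/ → [+round]; 6 /e/ → [+round]; 5 /a/ → [+round]; 4 /a/ → [+round]; 3 /u/ is itself a trigger — this domain ends here.
Targets with no active source: positions 14 15 stay [-round].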